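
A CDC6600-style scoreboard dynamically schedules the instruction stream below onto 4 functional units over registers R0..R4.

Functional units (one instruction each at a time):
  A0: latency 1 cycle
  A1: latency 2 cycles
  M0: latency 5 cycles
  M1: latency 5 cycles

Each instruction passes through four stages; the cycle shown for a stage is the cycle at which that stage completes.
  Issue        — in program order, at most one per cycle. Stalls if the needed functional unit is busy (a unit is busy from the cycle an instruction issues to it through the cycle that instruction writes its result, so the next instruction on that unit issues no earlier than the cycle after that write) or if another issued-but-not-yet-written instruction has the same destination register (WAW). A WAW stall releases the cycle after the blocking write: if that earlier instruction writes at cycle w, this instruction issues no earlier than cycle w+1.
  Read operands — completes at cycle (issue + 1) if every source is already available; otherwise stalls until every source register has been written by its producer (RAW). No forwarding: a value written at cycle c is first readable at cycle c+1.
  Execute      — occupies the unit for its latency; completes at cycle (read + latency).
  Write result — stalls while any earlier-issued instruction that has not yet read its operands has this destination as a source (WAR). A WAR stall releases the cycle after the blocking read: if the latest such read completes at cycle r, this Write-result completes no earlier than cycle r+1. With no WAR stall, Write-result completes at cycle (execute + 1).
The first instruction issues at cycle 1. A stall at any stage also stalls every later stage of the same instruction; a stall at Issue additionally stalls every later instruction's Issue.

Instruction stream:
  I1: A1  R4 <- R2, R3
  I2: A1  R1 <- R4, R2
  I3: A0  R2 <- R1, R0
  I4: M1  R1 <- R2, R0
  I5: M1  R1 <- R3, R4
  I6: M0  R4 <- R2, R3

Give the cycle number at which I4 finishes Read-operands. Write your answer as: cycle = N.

c1: issue I1 (A1)
c2: I1 read-ops
c4: I1 finished on A1
c5: I1→R4
c6: issue I2 (A1)
c7: I2 read-ops; issue I3 (A0)
c9: I2 finished on A1
c10: I2→R1
c11: I3 read-ops; issue I4 (M1)
c12: I3 finished on A0
c13: I3→R2
c14: I4 read-ops
c19: I4 finished on M1
c20: I4→R1
c21: issue I5 (M1)
c22: I5 read-ops; issue I6 (M0)
c23: I6 read-ops
c27: I5 finished on M1
c28: I5→R1; I6 finished on M0
c29: I6→R4

cycle = 14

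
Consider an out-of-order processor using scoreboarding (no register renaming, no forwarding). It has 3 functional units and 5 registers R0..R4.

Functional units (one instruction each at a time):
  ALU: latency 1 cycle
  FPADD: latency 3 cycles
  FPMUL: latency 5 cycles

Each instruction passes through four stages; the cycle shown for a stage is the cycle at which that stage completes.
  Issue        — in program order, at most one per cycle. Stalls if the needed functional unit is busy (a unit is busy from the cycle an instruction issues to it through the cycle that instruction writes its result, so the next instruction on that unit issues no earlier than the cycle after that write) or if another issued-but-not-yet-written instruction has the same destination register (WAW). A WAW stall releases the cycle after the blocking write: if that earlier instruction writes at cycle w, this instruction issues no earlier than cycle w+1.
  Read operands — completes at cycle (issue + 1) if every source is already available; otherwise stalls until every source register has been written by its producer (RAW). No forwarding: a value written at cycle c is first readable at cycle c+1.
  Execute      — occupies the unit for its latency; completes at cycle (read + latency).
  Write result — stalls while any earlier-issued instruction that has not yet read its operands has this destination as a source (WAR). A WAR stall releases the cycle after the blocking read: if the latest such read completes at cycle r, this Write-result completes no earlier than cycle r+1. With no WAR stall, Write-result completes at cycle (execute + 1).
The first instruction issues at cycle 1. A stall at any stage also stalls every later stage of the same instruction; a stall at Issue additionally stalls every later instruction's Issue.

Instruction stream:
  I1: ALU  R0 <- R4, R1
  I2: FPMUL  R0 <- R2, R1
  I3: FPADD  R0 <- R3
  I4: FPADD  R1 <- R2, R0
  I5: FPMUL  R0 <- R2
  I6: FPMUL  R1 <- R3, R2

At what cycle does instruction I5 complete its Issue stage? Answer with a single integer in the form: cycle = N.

t=1  I1→ALU
t=2  I1 RO
t=3  I1 EX
t=4  I1 WR R0
t=5  I2→FPMUL
t=6  I2 RO
t=11  I2 EX
t=12  I2 WR R0
t=13  I3→FPADD
t=14  I3 RO
t=17  I3 EX
t=18  I3 WR R0
t=19  I4→FPADD
t=20  I4 RO; I5→FPMUL
t=21  I5 RO
t=23  I4 EX
t=24  I4 WR R1
t=26  I5 EX
t=27  I5 WR R0
t=28  I6→FPMUL
t=29  I6 RO
t=34  I6 EX
t=35  I6 WR R1

cycle = 20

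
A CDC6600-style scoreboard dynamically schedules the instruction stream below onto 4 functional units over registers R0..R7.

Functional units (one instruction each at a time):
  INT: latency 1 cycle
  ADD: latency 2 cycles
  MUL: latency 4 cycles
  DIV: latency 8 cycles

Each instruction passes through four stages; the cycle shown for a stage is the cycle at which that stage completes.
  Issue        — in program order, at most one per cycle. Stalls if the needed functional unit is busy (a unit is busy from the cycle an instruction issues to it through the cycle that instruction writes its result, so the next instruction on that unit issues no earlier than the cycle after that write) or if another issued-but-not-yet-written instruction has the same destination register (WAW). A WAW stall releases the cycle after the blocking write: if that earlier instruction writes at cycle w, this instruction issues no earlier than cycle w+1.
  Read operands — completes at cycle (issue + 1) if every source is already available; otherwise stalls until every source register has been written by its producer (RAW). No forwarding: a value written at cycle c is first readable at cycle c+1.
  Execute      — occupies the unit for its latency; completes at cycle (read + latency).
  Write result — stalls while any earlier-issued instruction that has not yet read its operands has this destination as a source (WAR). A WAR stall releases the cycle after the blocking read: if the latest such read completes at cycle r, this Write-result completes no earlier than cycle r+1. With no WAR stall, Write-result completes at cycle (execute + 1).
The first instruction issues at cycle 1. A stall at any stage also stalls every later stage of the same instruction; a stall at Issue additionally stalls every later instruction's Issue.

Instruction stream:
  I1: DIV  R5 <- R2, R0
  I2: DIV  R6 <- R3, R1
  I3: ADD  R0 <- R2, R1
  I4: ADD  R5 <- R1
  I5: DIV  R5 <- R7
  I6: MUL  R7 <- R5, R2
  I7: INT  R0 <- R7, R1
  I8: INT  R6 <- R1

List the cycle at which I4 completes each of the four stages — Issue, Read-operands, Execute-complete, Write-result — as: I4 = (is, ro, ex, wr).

[1] I1→DIV
[2] I1 RO
[10] I1 EX
[11] I1 WR R5
[12] I2→DIV
[13] I2 RO | I3→ADD
[14] I3 RO
[16] I3 EX
[17] I3 WR R0
[18] I4→ADD
[19] I4 RO
[21] I2 EX | I4 EX
[22] I2 WR R6 | I4 WR R5
[23] I5→DIV
[24] I5 RO | I6→MUL
[25] I7→INT
[32] I5 EX
[33] I5 WR R5
[34] I6 RO
[38] I6 EX
[39] I6 WR R7
[40] I7 RO
[41] I7 EX
[42] I7 WR R0
[43] I8→INT
[44] I8 RO
[45] I8 EX
[46] I8 WR R6

I4 = (18, 19, 21, 22)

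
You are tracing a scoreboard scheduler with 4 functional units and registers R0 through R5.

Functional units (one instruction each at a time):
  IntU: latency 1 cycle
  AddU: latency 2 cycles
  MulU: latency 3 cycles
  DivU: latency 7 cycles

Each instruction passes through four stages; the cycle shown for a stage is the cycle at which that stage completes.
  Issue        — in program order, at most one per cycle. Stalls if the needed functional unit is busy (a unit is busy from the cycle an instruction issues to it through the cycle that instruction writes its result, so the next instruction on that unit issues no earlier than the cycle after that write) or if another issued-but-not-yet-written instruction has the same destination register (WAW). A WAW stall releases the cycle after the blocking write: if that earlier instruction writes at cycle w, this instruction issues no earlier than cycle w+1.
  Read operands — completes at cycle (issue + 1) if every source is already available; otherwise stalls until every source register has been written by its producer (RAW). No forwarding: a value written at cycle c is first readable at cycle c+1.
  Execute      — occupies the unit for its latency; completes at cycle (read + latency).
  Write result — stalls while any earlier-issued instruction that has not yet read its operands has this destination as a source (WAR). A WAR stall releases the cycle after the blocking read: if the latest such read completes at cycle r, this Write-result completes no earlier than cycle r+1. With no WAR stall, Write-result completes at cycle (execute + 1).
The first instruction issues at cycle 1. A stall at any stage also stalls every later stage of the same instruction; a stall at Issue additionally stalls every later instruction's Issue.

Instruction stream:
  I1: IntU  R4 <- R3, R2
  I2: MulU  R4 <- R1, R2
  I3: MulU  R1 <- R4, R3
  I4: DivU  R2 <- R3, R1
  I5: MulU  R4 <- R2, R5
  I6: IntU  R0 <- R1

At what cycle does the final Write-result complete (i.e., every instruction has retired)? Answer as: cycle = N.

cycle = 30

c1: I1 dispatched to IntU
c2: I1 operands ready
c3: I1 complete
c4: R4←I1
c5: I2 dispatched to MulU
c6: I2 operands ready
c9: I2 complete
c10: R4←I2
c11: I3 dispatched to MulU
c12: I3 operands ready; I4 dispatched to DivU
c15: I3 complete
c16: R1←I3
c17: I4 operands ready; I5 dispatched to MulU
c18: I6 dispatched to IntU
c19: I6 operands ready
c20: I6 complete
c21: R0←I6
c24: I4 complete
c25: R2←I4
c26: I5 operands ready
c29: I5 complete
c30: R4←I5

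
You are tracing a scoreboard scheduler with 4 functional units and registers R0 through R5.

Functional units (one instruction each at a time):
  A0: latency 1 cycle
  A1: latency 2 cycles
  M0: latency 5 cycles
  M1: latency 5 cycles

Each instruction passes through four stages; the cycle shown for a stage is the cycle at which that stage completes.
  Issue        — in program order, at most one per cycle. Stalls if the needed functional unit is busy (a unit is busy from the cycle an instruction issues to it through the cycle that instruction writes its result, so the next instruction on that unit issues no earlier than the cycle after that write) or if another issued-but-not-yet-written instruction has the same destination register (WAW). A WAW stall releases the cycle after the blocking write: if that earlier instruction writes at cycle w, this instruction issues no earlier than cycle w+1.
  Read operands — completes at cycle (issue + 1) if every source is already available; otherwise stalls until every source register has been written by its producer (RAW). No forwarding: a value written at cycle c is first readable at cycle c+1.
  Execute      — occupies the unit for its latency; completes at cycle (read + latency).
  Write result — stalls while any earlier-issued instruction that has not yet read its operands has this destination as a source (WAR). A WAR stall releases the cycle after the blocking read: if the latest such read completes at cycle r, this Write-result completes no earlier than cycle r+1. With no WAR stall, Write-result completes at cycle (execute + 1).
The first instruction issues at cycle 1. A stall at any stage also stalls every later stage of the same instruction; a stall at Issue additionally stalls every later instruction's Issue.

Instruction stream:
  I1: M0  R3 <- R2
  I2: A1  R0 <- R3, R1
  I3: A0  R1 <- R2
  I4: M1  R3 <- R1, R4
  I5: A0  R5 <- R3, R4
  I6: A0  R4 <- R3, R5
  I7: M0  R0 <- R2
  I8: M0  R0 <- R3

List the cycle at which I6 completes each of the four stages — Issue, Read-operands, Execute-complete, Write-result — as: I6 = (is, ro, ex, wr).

1) issue 1, read 2, done 7, write 8
2) issue 2, read 9, done 11, write 12  <RAW R3: wait I1 write@8>
3) issue 3, read 4, done 5, write 10  <WAR R1: wait I2 read@9>
4) issue 9, read 11, done 16, write 17  <WAW R3: wait I1 write@8 / RAW R1: wait I3 write@10>
5) issue 11, read 18, done 19, write 20  <struct: A0 busy until I3 writes@10 / RAW R3: wait I4 write@17>
6) issue 21, read 22, done 23, write 24  <struct: A0 busy until I5 writes@20>
7) issue 22, read 23, done 28, write 29
8) issue 30, read 31, done 36, write 37  <struct: M0 busy until I7 writes@29>

I6 = (21, 22, 23, 24)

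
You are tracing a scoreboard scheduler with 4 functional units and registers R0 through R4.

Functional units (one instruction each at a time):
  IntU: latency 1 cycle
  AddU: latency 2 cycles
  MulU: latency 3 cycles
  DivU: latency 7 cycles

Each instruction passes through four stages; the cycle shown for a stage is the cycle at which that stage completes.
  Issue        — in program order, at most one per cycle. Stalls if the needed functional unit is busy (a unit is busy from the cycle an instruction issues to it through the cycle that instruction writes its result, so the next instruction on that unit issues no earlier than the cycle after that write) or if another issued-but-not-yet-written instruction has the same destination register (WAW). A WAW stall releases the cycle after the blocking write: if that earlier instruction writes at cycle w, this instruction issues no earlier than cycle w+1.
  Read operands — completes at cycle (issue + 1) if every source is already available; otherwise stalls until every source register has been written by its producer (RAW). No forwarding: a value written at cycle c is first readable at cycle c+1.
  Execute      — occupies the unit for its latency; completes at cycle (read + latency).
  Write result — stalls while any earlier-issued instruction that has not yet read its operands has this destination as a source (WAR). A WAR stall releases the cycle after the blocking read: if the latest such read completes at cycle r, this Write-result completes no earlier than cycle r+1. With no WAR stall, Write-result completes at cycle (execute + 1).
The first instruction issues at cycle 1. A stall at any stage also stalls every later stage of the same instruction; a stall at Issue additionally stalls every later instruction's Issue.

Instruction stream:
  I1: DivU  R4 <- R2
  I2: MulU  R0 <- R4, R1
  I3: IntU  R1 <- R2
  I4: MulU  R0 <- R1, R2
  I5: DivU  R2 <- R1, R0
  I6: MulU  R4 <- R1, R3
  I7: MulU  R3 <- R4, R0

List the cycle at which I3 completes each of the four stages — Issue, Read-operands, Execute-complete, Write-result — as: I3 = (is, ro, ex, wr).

I3 = (3, 4, 5, 12)

1) issue 1, read 2, done 9, write 10
2) issue 2, read 11, done 14, write 15  <RAW R4: wait I1 write@10>
3) issue 3, read 4, done 5, write 12  <WAR R1: wait I2 read@11>
4) issue 16, read 17, done 20, write 21  <struct: MulU busy until I2 writes@15>
5) issue 17, read 22, done 29, write 30  <RAW R0: wait I4 write@21>
6) issue 22, read 23, done 26, write 27  <struct: MulU busy until I4 writes@21>
7) issue 28, read 29, done 32, write 33  <struct: MulU busy until I6 writes@27>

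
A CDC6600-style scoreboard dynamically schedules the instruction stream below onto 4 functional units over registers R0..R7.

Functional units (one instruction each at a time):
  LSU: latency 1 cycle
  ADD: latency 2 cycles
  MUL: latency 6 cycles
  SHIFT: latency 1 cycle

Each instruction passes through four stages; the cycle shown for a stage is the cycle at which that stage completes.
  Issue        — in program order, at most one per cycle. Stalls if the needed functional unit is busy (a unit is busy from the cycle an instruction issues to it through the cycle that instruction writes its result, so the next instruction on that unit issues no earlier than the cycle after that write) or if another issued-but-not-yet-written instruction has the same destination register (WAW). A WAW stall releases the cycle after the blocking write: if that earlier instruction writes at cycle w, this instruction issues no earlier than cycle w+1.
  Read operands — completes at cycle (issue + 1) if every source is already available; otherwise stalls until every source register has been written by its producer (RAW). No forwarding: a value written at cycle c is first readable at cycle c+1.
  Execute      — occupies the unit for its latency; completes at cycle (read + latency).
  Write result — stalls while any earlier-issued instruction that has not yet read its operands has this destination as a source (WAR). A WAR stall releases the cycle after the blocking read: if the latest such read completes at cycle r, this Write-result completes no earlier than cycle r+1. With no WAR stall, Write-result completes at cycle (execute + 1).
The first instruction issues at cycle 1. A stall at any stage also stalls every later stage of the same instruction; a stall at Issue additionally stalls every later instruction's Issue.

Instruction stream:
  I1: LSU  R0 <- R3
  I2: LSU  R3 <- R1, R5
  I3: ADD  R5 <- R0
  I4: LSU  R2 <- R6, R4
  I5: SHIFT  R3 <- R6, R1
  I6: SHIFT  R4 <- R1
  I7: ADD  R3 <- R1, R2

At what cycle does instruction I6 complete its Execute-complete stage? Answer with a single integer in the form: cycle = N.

I1  is:1  ro:2  ex:3  wr:4
I2  is:5  ro:6  ex:7  wr:8  — struct: LSU busy until I1 writes@4
I3  is:6  ro:7  ex:9  wr:10
I4  is:9  ro:10  ex:11  wr:12  — struct: LSU busy until I2 writes@8
I5  is:10  ro:11  ex:12  wr:13
I6  is:14  ro:15  ex:16  wr:17  — struct: SHIFT busy until I5 writes@13
I7  is:15  ro:16  ex:18  wr:19

cycle = 16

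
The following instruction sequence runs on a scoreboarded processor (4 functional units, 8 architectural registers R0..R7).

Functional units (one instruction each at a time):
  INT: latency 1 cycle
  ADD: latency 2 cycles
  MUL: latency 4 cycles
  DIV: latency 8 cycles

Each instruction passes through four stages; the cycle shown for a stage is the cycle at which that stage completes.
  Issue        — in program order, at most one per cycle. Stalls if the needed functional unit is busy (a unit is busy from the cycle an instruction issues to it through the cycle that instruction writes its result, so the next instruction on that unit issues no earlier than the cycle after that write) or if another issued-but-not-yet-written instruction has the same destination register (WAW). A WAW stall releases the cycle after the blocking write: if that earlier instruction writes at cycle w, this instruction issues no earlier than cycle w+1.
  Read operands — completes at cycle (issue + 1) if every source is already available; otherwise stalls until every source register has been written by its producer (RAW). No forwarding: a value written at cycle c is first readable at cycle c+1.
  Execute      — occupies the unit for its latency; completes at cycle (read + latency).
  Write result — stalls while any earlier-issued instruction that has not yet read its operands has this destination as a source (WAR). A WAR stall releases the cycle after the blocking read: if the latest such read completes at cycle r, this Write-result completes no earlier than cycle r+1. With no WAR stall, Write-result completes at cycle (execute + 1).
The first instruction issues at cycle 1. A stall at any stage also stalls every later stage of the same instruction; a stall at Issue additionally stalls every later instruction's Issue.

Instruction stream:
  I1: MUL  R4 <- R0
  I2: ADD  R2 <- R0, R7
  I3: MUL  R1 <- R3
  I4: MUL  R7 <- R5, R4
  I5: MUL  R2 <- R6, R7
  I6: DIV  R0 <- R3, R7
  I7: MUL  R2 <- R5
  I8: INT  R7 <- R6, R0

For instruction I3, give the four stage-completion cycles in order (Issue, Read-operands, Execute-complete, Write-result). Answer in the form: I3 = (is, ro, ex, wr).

I3 = (8, 9, 13, 14)

[I1] 1/2/6/7
[I2] 2/3/5/6
[I3] 8/9/13/14  (struct: MUL busy until I1 writes@7)
[I4] 15/16/20/21  (struct: MUL busy until I3 writes@14)
[I5] 22/23/27/28  (struct: MUL busy until I4 writes@21)
[I6] 23/24/32/33
[I7] 29/30/34/35  (struct: MUL busy until I5 writes@28)
[I8] 30/34/35/36  (RAW R0: wait I6 write@33)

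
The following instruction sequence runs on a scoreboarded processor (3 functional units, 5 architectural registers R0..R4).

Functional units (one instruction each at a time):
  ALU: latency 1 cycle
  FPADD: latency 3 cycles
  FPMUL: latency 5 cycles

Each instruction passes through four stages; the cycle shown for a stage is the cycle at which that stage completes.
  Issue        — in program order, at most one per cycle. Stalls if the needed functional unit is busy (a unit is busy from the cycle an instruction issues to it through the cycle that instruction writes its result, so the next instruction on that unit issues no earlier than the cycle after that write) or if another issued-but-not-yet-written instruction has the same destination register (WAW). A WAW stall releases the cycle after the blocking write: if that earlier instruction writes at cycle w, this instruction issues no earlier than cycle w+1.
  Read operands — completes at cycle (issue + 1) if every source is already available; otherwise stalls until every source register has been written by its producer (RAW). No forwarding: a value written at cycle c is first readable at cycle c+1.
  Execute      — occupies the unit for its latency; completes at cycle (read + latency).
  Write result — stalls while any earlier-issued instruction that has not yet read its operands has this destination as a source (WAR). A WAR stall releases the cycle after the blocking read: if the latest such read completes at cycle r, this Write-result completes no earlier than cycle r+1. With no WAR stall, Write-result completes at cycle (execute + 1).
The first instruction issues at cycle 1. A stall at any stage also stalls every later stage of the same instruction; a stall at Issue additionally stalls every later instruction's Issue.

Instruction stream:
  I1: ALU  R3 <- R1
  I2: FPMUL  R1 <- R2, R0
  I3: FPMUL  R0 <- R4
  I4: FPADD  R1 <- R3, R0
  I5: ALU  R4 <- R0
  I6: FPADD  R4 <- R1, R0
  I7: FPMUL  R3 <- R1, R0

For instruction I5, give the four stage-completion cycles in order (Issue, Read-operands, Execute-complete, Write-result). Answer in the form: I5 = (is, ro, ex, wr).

1) issue 1, read 2, done 3, write 4
2) issue 2, read 3, done 8, write 9
3) issue 10, read 11, done 16, write 17  <struct: FPMUL busy until I2 writes@9>
4) issue 11, read 18, done 21, write 22  <RAW R0: wait I3 write@17>
5) issue 12, read 18, done 19, write 20  <RAW R0: wait I3 write@17>
6) issue 23, read 24, done 27, write 28  <struct: FPADD busy until I4 writes@22>
7) issue 24, read 25, done 30, write 31

I5 = (12, 18, 19, 20)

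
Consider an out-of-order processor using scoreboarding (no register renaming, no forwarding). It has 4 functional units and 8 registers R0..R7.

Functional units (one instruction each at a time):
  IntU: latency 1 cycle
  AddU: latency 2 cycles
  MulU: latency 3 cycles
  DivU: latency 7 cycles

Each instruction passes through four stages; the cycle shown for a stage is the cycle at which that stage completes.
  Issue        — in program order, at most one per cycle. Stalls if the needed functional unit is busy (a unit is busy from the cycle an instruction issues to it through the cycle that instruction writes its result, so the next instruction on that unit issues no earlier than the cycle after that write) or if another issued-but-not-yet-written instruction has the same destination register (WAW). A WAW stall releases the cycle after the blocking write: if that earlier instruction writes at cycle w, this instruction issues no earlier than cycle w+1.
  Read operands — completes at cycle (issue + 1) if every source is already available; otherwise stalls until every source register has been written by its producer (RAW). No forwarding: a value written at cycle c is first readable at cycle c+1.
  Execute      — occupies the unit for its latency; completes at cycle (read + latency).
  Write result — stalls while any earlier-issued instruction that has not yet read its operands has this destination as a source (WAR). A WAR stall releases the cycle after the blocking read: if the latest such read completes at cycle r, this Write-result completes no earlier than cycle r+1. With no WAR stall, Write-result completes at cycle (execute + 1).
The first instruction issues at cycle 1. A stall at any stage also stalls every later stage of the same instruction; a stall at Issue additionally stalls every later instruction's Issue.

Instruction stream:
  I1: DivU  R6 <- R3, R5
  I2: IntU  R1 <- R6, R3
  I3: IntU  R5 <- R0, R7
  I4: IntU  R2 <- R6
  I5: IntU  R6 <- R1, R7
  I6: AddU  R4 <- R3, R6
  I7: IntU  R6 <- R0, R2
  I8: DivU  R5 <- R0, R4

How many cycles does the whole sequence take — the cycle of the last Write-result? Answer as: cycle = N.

cycle = 38

cycle 1: issue I1 (DivU)
cycle 2: I1 read-ops, issue I2 (IntU)
cycle 9: I1 finished on DivU
cycle 10: I1→R6
cycle 11: I2 read-ops
cycle 12: I2 finished on IntU
cycle 13: I2→R1
cycle 14: issue I3 (IntU)
cycle 15: I3 read-ops
cycle 16: I3 finished on IntU
cycle 17: I3→R5
cycle 18: issue I4 (IntU)
cycle 19: I4 read-ops
cycle 20: I4 finished on IntU
cycle 21: I4→R2
cycle 22: issue I5 (IntU)
cycle 23: I5 read-ops, issue I6 (AddU)
cycle 24: I5 finished on IntU
cycle 25: I5→R6
cycle 26: I6 read-ops, issue I7 (IntU)
cycle 27: I7 read-ops, issue I8 (DivU)
cycle 28: I6 finished on AddU, I7 finished on IntU
cycle 29: I6→R4, I7→R6
cycle 30: I8 read-ops
cycle 37: I8 finished on DivU
cycle 38: I8→R5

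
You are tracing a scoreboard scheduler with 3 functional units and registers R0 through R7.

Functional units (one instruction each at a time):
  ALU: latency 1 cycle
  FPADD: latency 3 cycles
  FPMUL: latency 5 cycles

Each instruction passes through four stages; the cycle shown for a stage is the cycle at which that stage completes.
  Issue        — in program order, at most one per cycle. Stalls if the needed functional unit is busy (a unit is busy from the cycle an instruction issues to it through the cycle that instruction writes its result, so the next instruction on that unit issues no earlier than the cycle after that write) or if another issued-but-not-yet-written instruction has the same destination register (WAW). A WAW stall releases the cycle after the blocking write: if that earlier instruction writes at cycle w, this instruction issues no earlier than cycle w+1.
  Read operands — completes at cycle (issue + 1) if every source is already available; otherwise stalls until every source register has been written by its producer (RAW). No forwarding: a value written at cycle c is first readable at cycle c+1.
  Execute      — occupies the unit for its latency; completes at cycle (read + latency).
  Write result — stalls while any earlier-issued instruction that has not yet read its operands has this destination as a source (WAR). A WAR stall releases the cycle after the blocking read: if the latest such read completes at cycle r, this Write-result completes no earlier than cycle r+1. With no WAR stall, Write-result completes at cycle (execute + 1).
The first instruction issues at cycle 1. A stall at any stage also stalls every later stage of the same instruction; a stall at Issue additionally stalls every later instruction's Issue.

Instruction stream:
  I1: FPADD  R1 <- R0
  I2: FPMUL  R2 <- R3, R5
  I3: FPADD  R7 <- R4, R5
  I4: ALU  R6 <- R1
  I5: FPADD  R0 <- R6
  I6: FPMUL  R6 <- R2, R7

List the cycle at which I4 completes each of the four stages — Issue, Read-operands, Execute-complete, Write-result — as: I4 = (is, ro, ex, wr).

I4 = (8, 9, 10, 11)

c1: I1→FPADD
c2: I1 RO · I2→FPMUL
c3: I2 RO
c5: I1 EX
c6: I1 WR R1
c7: I3→FPADD
c8: I2 EX · I3 RO · I4→ALU
c9: I2 WR R2 · I4 RO
c10: I4 EX
c11: I3 EX · I4 WR R6
c12: I3 WR R7
c13: I5→FPADD
c14: I5 RO · I6→FPMUL
c15: I6 RO
c17: I5 EX
c18: I5 WR R0
c20: I6 EX
c21: I6 WR R6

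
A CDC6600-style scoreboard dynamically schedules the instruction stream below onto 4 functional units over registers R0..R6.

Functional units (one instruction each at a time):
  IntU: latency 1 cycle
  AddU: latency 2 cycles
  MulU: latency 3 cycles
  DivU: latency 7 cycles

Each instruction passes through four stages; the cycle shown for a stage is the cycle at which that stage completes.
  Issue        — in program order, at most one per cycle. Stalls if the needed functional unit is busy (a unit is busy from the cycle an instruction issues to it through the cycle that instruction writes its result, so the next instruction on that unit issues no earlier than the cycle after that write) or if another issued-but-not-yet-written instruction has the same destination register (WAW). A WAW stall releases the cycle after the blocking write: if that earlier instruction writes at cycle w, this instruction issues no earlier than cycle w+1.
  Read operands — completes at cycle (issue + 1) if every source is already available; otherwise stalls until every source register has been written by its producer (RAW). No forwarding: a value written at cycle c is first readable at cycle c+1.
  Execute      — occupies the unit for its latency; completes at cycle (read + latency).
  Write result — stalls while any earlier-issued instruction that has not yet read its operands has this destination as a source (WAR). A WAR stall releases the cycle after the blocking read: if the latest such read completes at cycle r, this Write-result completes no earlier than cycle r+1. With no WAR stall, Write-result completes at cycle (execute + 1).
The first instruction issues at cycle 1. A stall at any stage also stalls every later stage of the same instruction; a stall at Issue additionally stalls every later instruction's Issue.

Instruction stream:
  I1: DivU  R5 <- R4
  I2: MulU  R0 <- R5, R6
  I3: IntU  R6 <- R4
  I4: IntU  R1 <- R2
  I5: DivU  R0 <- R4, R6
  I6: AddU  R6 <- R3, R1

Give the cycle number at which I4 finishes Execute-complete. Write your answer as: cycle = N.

t=1  I1 dispatched to DivU
t=2  I1 operands ready, I2 dispatched to MulU
t=3  I3 dispatched to IntU
t=4  I3 operands ready
t=5  I3 complete
t=9  I1 complete
t=10  R5←I1
t=11  I2 operands ready
t=12  R6←I3
t=13  I4 dispatched to IntU
t=14  I2 complete, I4 operands ready
t=15  R0←I2, I4 complete
t=16  R1←I4, I5 dispatched to DivU
t=17  I5 operands ready, I6 dispatched to AddU
t=18  I6 operands ready
t=20  I6 complete
t=21  R6←I6
t=24  I5 complete
t=25  R0←I5

cycle = 15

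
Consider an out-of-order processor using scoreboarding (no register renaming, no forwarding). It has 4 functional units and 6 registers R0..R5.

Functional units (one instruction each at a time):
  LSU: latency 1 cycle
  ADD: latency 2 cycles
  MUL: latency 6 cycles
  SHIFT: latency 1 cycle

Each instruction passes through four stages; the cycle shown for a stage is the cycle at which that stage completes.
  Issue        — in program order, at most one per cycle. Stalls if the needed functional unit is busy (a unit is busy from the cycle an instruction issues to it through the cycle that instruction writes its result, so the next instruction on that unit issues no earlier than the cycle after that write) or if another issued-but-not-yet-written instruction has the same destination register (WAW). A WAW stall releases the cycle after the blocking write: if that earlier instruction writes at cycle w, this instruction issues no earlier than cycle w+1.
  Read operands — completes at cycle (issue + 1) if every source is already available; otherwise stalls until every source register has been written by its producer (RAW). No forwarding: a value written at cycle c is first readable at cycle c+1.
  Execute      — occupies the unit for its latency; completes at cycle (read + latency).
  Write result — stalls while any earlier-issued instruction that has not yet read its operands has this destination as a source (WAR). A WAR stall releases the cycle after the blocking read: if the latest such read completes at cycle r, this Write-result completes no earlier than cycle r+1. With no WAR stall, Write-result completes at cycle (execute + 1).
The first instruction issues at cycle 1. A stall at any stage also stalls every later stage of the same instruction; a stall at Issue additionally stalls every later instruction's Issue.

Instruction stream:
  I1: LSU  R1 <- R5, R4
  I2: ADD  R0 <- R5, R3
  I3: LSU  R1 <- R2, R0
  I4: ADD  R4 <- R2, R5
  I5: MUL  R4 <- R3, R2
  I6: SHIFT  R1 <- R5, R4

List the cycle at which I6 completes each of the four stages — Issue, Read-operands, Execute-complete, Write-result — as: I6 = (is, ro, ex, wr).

I6 = (13, 21, 22, 23)

I1 -> (1, 2, 3, 4)
I2 -> (2, 3, 5, 6)
I3 -> (5, 7, 8, 9)  // struct: LSU busy until I1 writes@4, RAW R0: wait I2 write@6
I4 -> (7, 8, 10, 11)  // struct: ADD busy until I2 writes@6
I5 -> (12, 13, 19, 20)  // WAW R4: wait I4 write@11
I6 -> (13, 21, 22, 23)  // RAW R4: wait I5 write@20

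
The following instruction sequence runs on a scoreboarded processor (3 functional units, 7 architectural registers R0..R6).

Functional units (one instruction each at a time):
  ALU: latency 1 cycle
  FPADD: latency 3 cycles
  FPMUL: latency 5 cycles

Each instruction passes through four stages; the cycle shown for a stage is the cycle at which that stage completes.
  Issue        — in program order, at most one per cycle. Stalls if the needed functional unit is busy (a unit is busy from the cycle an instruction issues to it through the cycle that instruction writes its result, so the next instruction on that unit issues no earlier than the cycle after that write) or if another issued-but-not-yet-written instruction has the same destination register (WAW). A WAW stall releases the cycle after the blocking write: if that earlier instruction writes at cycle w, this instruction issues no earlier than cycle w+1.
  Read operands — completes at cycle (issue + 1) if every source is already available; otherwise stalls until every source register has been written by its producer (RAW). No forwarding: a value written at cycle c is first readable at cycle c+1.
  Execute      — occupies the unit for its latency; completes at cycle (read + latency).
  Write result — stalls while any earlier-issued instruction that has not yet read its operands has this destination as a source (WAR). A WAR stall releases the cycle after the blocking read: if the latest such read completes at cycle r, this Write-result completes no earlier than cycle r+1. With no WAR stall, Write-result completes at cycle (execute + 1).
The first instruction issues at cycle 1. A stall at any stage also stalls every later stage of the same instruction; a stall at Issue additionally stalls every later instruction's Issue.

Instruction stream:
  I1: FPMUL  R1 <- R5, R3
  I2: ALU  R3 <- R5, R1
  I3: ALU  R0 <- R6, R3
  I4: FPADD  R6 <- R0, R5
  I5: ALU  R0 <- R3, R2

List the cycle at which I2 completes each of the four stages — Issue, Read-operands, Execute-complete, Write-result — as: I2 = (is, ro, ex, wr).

cycle 1: I1 dispatched to FPMUL
cycle 2: I1 operands ready · I2 dispatched to ALU
cycle 7: I1 complete
cycle 8: R1←I1
cycle 9: I2 operands ready
cycle 10: I2 complete
cycle 11: R3←I2
cycle 12: I3 dispatched to ALU
cycle 13: I3 operands ready · I4 dispatched to FPADD
cycle 14: I3 complete
cycle 15: R0←I3
cycle 16: I4 operands ready · I5 dispatched to ALU
cycle 17: I5 operands ready
cycle 18: I5 complete
cycle 19: I4 complete · R0←I5
cycle 20: R6←I4

I2 = (2, 9, 10, 11)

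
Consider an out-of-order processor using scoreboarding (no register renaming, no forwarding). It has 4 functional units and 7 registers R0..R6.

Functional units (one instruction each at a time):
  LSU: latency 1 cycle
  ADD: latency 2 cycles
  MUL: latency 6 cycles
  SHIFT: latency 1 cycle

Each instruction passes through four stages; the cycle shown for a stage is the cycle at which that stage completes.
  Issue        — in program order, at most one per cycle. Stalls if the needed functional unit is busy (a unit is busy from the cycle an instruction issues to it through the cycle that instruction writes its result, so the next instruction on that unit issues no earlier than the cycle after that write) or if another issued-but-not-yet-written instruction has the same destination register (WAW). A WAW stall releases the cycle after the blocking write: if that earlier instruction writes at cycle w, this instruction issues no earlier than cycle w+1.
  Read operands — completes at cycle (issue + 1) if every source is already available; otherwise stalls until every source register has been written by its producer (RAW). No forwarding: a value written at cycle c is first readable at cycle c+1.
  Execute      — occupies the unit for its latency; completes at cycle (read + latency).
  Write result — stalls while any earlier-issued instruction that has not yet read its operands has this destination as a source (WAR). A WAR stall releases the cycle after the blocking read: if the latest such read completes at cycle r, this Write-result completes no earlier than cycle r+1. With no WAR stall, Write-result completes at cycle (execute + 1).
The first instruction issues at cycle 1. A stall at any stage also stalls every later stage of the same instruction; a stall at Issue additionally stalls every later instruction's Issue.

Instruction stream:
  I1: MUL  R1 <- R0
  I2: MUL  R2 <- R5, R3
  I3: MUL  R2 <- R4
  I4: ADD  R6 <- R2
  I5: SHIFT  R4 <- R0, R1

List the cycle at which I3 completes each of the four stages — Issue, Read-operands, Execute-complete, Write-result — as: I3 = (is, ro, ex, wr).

I3 = (19, 20, 26, 27)

[1] I1→MUL
[2] I1 RO
[8] I1 EX
[9] I1 WR R1
[10] I2→MUL
[11] I2 RO
[17] I2 EX
[18] I2 WR R2
[19] I3→MUL
[20] I3 RO, I4→ADD
[21] I5→SHIFT
[22] I5 RO
[23] I5 EX
[24] I5 WR R4
[26] I3 EX
[27] I3 WR R2
[28] I4 RO
[30] I4 EX
[31] I4 WR R6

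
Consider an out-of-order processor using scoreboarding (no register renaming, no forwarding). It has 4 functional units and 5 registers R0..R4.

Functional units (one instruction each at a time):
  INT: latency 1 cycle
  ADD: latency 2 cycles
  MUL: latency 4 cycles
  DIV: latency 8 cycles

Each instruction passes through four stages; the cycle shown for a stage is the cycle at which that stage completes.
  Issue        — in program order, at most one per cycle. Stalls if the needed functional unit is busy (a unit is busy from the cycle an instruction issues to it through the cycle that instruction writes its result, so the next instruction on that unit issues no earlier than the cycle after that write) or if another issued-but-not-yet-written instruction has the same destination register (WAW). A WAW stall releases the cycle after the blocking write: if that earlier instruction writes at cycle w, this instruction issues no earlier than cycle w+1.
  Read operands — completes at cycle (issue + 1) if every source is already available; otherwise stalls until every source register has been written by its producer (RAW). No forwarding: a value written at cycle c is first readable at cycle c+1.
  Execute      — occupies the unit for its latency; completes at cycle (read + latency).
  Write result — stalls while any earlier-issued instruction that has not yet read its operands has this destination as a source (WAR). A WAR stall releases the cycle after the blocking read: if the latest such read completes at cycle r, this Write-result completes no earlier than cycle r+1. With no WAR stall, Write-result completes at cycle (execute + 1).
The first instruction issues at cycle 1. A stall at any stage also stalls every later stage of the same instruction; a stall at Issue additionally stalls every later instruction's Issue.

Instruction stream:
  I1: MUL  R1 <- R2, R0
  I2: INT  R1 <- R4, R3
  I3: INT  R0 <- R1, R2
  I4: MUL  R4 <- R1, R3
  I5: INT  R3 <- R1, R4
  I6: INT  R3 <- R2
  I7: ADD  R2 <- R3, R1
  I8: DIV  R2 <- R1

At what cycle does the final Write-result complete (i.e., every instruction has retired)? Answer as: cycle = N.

cycle = 41

I1  is:1  ro:2  ex:6  wr:7
I2  is:8  ro:9  ex:10  wr:11  — WAW R1: wait I1 write@7
I3  is:12  ro:13  ex:14  wr:15  — struct: INT busy until I2 writes@11
I4  is:13  ro:14  ex:18  wr:19
I5  is:16  ro:20  ex:21  wr:22  — struct: INT busy until I3 writes@15, RAW R4: wait I4 write@19
I6  is:23  ro:24  ex:25  wr:26  — struct: INT busy until I5 writes@22
I7  is:24  ro:27  ex:29  wr:30  — RAW R3: wait I6 write@26
I8  is:31  ro:32  ex:40  wr:41  — WAW R2: wait I7 write@30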